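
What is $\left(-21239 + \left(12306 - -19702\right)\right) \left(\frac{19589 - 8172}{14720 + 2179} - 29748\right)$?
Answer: $- \frac{5413576676915}{16899} \approx -3.2035 \cdot 10^{8}$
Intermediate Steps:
$\left(-21239 + \left(12306 - -19702\right)\right) \left(\frac{19589 - 8172}{14720 + 2179} - 29748\right) = \left(-21239 + \left(12306 + 19702\right)\right) \left(\frac{11417}{16899} - 29748\right) = \left(-21239 + 32008\right) \left(11417 \cdot \frac{1}{16899} - 29748\right) = 10769 \left(\frac{11417}{16899} - 29748\right) = 10769 \left(- \frac{502700035}{16899}\right) = - \frac{5413576676915}{16899}$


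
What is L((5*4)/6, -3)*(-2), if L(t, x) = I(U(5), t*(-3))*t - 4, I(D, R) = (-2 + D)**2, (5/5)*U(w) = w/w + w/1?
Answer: -296/3 ≈ -98.667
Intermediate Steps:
U(w) = 1 + w (U(w) = w/w + w/1 = 1 + w*1 = 1 + w)
L(t, x) = -4 + 16*t (L(t, x) = (-2 + (1 + 5))**2*t - 4 = (-2 + 6)**2*t - 4 = 4**2*t - 4 = 16*t - 4 = -4 + 16*t)
L((5*4)/6, -3)*(-2) = (-4 + 16*((5*4)/6))*(-2) = (-4 + 16*(20*(1/6)))*(-2) = (-4 + 16*(10/3))*(-2) = (-4 + 160/3)*(-2) = (148/3)*(-2) = -296/3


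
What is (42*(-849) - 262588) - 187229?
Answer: -485475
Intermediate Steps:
(42*(-849) - 262588) - 187229 = (-35658 - 262588) - 187229 = -298246 - 187229 = -485475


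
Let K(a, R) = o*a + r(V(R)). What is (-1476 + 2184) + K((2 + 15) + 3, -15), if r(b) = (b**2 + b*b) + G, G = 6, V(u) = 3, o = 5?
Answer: 832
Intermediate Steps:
r(b) = 6 + 2*b**2 (r(b) = (b**2 + b*b) + 6 = (b**2 + b**2) + 6 = 2*b**2 + 6 = 6 + 2*b**2)
K(a, R) = 24 + 5*a (K(a, R) = 5*a + (6 + 2*3**2) = 5*a + (6 + 2*9) = 5*a + (6 + 18) = 5*a + 24 = 24 + 5*a)
(-1476 + 2184) + K((2 + 15) + 3, -15) = (-1476 + 2184) + (24 + 5*((2 + 15) + 3)) = 708 + (24 + 5*(17 + 3)) = 708 + (24 + 5*20) = 708 + (24 + 100) = 708 + 124 = 832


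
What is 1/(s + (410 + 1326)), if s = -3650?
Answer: -1/1914 ≈ -0.00052247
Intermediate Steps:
1/(s + (410 + 1326)) = 1/(-3650 + (410 + 1326)) = 1/(-3650 + 1736) = 1/(-1914) = -1/1914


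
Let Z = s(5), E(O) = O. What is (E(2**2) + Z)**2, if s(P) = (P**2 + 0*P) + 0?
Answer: 841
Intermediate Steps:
s(P) = P**2 (s(P) = (P**2 + 0) + 0 = P**2 + 0 = P**2)
Z = 25 (Z = 5**2 = 25)
(E(2**2) + Z)**2 = (2**2 + 25)**2 = (4 + 25)**2 = 29**2 = 841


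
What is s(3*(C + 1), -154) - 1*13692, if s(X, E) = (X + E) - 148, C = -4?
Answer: -14003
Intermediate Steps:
s(X, E) = -148 + E + X (s(X, E) = (E + X) - 148 = -148 + E + X)
s(3*(C + 1), -154) - 1*13692 = (-148 - 154 + 3*(-4 + 1)) - 1*13692 = (-148 - 154 + 3*(-3)) - 13692 = (-148 - 154 - 9) - 13692 = -311 - 13692 = -14003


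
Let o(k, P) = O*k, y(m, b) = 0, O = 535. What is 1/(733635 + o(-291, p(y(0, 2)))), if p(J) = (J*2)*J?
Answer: 1/577950 ≈ 1.7303e-6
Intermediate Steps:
p(J) = 2*J² (p(J) = (2*J)*J = 2*J²)
o(k, P) = 535*k
1/(733635 + o(-291, p(y(0, 2)))) = 1/(733635 + 535*(-291)) = 1/(733635 - 155685) = 1/577950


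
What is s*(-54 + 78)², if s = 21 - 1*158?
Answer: -78912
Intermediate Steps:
s = -137 (s = 21 - 158 = -137)
s*(-54 + 78)² = -137*(-54 + 78)² = -137*24² = -137*576 = -78912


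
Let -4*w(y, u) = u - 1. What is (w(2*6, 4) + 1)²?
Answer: 1/16 ≈ 0.062500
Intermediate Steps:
w(y, u) = ¼ - u/4 (w(y, u) = -(u - 1)/4 = -(-1 + u)/4 = ¼ - u/4)
(w(2*6, 4) + 1)² = ((¼ - ¼*4) + 1)² = ((¼ - 1) + 1)² = (-¾ + 1)² = (¼)² = 1/16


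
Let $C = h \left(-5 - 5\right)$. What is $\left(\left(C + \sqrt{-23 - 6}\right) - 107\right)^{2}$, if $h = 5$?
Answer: $\left(157 - i \sqrt{29}\right)^{2} \approx 24620.0 - 1690.9 i$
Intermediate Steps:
$C = -50$ ($C = 5 \left(-5 - 5\right) = 5 \left(-10\right) = -50$)
$\left(\left(C + \sqrt{-23 - 6}\right) - 107\right)^{2} = \left(\left(-50 + \sqrt{-23 - 6}\right) - 107\right)^{2} = \left(\left(-50 + \sqrt{-29}\right) - 107\right)^{2} = \left(\left(-50 + i \sqrt{29}\right) - 107\right)^{2} = \left(-157 + i \sqrt{29}\right)^{2}$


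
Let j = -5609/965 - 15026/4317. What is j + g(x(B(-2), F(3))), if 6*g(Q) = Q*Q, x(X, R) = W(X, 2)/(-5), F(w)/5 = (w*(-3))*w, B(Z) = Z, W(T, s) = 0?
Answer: -38714143/4165905 ≈ -9.2931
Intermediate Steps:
F(w) = -15*w² (F(w) = 5*((w*(-3))*w) = 5*((-3*w)*w) = 5*(-3*w²) = -15*w²)
x(X, R) = 0 (x(X, R) = 0/(-5) = 0*(-⅕) = 0)
g(Q) = Q²/6 (g(Q) = (Q*Q)/6 = Q²/6)
j = -38714143/4165905 (j = -5609*1/965 - 15026*1/4317 = -5609/965 - 15026/4317 = -38714143/4165905 ≈ -9.2931)
j + g(x(B(-2), F(3))) = -38714143/4165905 + (⅙)*0² = -38714143/4165905 + (⅙)*0 = -38714143/4165905 + 0 = -38714143/4165905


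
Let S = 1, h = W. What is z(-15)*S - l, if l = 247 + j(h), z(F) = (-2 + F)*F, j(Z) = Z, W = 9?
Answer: -1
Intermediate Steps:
h = 9
z(F) = F*(-2 + F)
l = 256 (l = 247 + 9 = 256)
z(-15)*S - l = -15*(-2 - 15)*1 - 1*256 = -15*(-17)*1 - 256 = 255*1 - 256 = 255 - 256 = -1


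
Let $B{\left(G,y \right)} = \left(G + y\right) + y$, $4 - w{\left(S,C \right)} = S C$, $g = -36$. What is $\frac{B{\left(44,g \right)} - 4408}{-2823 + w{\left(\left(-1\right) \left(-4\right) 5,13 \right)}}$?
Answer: $\frac{4436}{3079} \approx 1.4407$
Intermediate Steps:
$w{\left(S,C \right)} = 4 - C S$ ($w{\left(S,C \right)} = 4 - S C = 4 - C S$)
$B{\left(G,y \right)} = G + 2 y$
$\frac{B{\left(44,g \right)} - 4408}{-2823 + w{\left(\left(-1\right) \left(-4\right) 5,13 \right)}} = \frac{\left(44 + 2 \left(-36\right)\right) - 4408}{-2823 + \left(4 - 13 \left(-1\right) \left(-4\right) 5\right)} = \frac{\left(44 - 72\right) - 4408}{-2823 + \left(4 - 13 \cdot 4 \cdot 5\right)} = \frac{-28 - 4408}{-2823 + \left(4 - 13 \cdot 20\right)} = - \frac{4436}{-2823 + \left(4 - 260\right)} = - \frac{4436}{-2823 - 256} = - \frac{4436}{-3079} = \left(-4436\right) \left(- \frac{1}{3079}\right) = \frac{4436}{3079}$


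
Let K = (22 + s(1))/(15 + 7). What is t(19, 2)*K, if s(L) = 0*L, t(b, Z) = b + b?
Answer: 38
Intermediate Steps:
t(b, Z) = 2*b
s(L) = 0
K = 1 (K = (22 + 0)/(15 + 7) = 22/22 = 22*(1/22) = 1)
t(19, 2)*K = (2*19)*1 = 38*1 = 38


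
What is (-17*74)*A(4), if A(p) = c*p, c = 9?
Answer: -45288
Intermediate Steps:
A(p) = 9*p
(-17*74)*A(4) = (-17*74)*(9*4) = -1258*36 = -45288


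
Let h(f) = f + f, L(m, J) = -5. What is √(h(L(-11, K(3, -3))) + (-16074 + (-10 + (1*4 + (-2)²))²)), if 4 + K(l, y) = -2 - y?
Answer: 4*I*√1005 ≈ 126.81*I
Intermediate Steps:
K(l, y) = -6 - y (K(l, y) = -4 + (-2 - y) = -6 - y)
h(f) = 2*f
√(h(L(-11, K(3, -3))) + (-16074 + (-10 + (1*4 + (-2)²))²)) = √(2*(-5) + (-16074 + (-10 + (1*4 + (-2)²))²)) = √(-10 + (-16074 + (-10 + (4 + 4))²)) = √(-10 + (-16074 + (-10 + 8)²)) = √(-10 + (-16074 + (-2)²)) = √(-10 + (-16074 + 4)) = √(-10 - 16070) = √(-16080) = 4*I*√1005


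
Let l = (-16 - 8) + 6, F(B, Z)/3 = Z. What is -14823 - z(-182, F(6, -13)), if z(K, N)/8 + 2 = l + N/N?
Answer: -14671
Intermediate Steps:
F(B, Z) = 3*Z
l = -18 (l = -24 + 6 = -18)
z(K, N) = -152 (z(K, N) = -16 + 8*(-18 + N/N) = -16 + 8*(-18 + 1) = -16 + 8*(-17) = -16 - 136 = -152)
-14823 - z(-182, F(6, -13)) = -14823 - 1*(-152) = -14823 + 152 = -14671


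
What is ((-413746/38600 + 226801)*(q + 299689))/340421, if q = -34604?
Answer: 232058188522259/1314025060 ≈ 1.7660e+5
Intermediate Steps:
((-413746/38600 + 226801)*(q + 299689))/340421 = ((-413746/38600 + 226801)*(-34604 + 299689))/340421 = ((-413746*1/38600 + 226801)*265085)*(1/340421) = ((-206873/19300 + 226801)*265085)*(1/340421) = ((4377052427/19300)*265085)*(1/340421) = (232058188522259/3860)*(1/340421) = 232058188522259/1314025060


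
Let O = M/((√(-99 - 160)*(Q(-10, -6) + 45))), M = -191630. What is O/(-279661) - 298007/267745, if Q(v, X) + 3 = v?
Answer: -298007/267745 - 95815*I*√259/1158915184 ≈ -1.113 - 0.0013306*I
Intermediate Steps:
Q(v, X) = -3 + v
O = 95815*I*√259/4144 (O = -191630*1/(√(-99 - 160)*((-3 - 10) + 45)) = -191630*(-I*√259/(259*(-13 + 45))) = -191630*(-I*√259/8288) = -(-95815)*I*√259/4144 = 95815*I*√259/4144 ≈ 372.1*I)
O/(-279661) - 298007/267745 = (95815*I*√259/4144)/(-279661) - 298007/267745 = (95815*I*√259/4144)*(-1/279661) - 298007*1/267745 = -95815*I*√259/1158915184 - 298007/267745 = -298007/267745 - 95815*I*√259/1158915184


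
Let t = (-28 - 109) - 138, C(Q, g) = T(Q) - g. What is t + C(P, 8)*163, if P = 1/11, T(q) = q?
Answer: -17206/11 ≈ -1564.2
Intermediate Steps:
P = 1/11 ≈ 0.090909
C(Q, g) = Q - g
t = -275 (t = -137 - 138 = -275)
t + C(P, 8)*163 = -275 + (1/11 - 1*8)*163 = -275 + (1/11 - 8)*163 = -275 - 87/11*163 = -275 - 14181/11 = -17206/11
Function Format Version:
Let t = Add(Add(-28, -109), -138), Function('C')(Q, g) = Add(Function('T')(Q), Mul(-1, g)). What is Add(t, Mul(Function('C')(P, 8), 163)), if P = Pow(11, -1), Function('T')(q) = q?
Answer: Rational(-17206, 11) ≈ -1564.2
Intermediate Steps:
P = Rational(1, 11) ≈ 0.090909
Function('C')(Q, g) = Add(Q, Mul(-1, g))
t = -275 (t = Add(-137, -138) = -275)
Add(t, Mul(Function('C')(P, 8), 163)) = Add(-275, Mul(Add(Rational(1, 11), Mul(-1, 8)), 163)) = Add(-275, Mul(Add(Rational(1, 11), -8), 163)) = Add(-275, Mul(Rational(-87, 11), 163)) = Add(-275, Rational(-14181, 11)) = Rational(-17206, 11)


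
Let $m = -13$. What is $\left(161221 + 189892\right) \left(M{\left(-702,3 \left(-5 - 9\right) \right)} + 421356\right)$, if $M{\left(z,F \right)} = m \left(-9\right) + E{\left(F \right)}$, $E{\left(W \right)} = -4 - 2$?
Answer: $147982542771$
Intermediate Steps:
$E{\left(W \right)} = -6$ ($E{\left(W \right)} = -4 - 2 = -6$)
$M{\left(z,F \right)} = 111$ ($M{\left(z,F \right)} = \left(-13\right) \left(-9\right) - 6 = 117 - 6 = 111$)
$\left(161221 + 189892\right) \left(M{\left(-702,3 \left(-5 - 9\right) \right)} + 421356\right) = \left(161221 + 189892\right) \left(111 + 421356\right) = 351113 \cdot 421467 = 147982542771$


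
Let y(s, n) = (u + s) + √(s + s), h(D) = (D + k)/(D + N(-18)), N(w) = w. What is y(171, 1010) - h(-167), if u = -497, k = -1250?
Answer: -61727/185 + 3*√38 ≈ -315.17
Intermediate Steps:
h(D) = (-1250 + D)/(-18 + D) (h(D) = (D - 1250)/(D - 18) = (-1250 + D)/(-18 + D))
y(s, n) = -497 + s + √2*√s (y(s, n) = (-497 + s) + √(s + s) = (-497 + s) + √(2*s) = (-497 + s) + √2*√s = -497 + s + √2*√s)
y(171, 1010) - h(-167) = (-497 + 171 + √2*√171) - (-1250 - 167)/(-18 - 167) = (-497 + 171 + √2*(3*√19)) - (-1417)/(-185) = (-497 + 171 + 3*√38) - (-1)*(-1417)/185 = (-326 + 3*√38) - 1*1417/185 = (-326 + 3*√38) - 1417/185 = -61727/185 + 3*√38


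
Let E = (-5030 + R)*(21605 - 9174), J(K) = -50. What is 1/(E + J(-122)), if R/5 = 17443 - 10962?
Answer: 1/340298575 ≈ 2.9386e-9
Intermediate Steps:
R = 32405 (R = 5*(17443 - 10962) = 5*6481 = 32405)
E = 340298625 (E = (-5030 + 32405)*(21605 - 9174) = 27375*12431 = 340298625)
1/(E + J(-122)) = 1/(340298625 - 50) = 1/340298575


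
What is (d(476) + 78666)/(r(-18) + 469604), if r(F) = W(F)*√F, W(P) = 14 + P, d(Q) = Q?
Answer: 4645674971/27565989638 + 118713*I*√2/27565989638 ≈ 0.16853 + 6.0903e-6*I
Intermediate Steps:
r(F) = √F*(14 + F) (r(F) = (14 + F)*√F = √F*(14 + F))
(d(476) + 78666)/(r(-18) + 469604) = (476 + 78666)/(√(-18)*(14 - 18) + 469604) = 79142/((3*I*√2)*(-4) + 469604) = 79142/(-12*I*√2 + 469604) = 79142/(469604 - 12*I*√2)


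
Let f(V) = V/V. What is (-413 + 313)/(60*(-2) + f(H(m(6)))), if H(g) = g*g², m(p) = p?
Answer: 100/119 ≈ 0.84034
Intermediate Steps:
H(g) = g³
f(V) = 1
(-413 + 313)/(60*(-2) + f(H(m(6)))) = (-413 + 313)/(60*(-2) + 1) = -100/(-120 + 1) = -100/(-119) = -100*(-1/119) = 100/119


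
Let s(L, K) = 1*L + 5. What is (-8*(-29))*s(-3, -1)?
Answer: 464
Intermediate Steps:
s(L, K) = 5 + L (s(L, K) = L + 5 = 5 + L)
(-8*(-29))*s(-3, -1) = (-8*(-29))*(5 - 3) = 232*2 = 464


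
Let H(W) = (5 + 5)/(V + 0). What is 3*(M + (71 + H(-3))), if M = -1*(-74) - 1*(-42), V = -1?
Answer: 531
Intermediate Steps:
H(W) = -10 (H(W) = (5 + 5)/(-1 + 0) = 10/(-1) = 10*(-1) = -10)
M = 116 (M = 74 + 42 = 116)
3*(M + (71 + H(-3))) = 3*(116 + (71 - 10)) = 3*(116 + 61) = 3*177 = 531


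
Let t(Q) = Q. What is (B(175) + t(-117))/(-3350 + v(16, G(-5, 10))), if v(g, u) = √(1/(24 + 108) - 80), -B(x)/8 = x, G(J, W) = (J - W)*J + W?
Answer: 670817400/1481380559 + 3034*I*√348447/1481380559 ≈ 0.45283 + 0.001209*I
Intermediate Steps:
G(J, W) = W + J*(J - W) (G(J, W) = J*(J - W) + W = W + J*(J - W))
B(x) = -8*x
v(g, u) = I*√348447/66 (v(g, u) = √(1/132 - 80) = √(-10559/132) = I*√348447/66)
(B(175) + t(-117))/(-3350 + v(16, G(-5, 10))) = (-8*175 - 117)/(-3350 + I*√348447/66) = (-1400 - 117)/(-3350 + I*√348447/66) = -1517/(-3350 + I*√348447/66)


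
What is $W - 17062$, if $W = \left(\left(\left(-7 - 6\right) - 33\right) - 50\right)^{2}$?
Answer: $-7846$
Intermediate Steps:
$W = 9216$ ($W = \left(\left(-13 - 33\right) - 50\right)^{2} = \left(-46 - 50\right)^{2} = \left(-96\right)^{2} = 9216$)
$W - 17062 = 9216 - 17062 = -7846$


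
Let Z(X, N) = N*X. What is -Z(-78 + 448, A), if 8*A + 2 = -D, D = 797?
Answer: 147815/4 ≈ 36954.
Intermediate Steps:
A = -799/8 (A = -¼ + (-1*797)/8 = -¼ + (⅛)*(-797) = -¼ - 797/8 = -799/8 ≈ -99.875)
-Z(-78 + 448, A) = -(-799)*(-78 + 448)/8 = -(-799)*370/8 = -1*(-147815/4) = 147815/4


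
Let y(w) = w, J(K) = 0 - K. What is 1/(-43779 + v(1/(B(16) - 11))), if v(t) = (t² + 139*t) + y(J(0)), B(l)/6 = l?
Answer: -7225/316291459 ≈ -2.2843e-5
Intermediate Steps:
B(l) = 6*l
J(K) = -K
v(t) = t² + 139*t (v(t) = (t² + 139*t) - 1*0 = (t² + 139*t) + 0 = t² + 139*t)
1/(-43779 + v(1/(B(16) - 11))) = 1/(-43779 + (139 + 1/(6*16 - 11))/(6*16 - 11)) = 1/(-43779 + (139 + 1/(96 - 11))/(96 - 11)) = 1/(-43779 + (139 + 1/85)/85) = 1/(-43779 + (1/85)*(11816/85)) = 1/(-43779 + 11816/7225) = 1/(-316291459/7225) = -7225/316291459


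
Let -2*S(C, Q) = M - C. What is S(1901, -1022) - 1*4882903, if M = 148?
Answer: -9764053/2 ≈ -4.8820e+6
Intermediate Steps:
S(C, Q) = -74 + C/2 (S(C, Q) = -(148 - C)/2 = -74 + C/2)
S(1901, -1022) - 1*4882903 = (-74 + (½)*1901) - 1*4882903 = (-74 + 1901/2) - 4882903 = 1753/2 - 4882903 = -9764053/2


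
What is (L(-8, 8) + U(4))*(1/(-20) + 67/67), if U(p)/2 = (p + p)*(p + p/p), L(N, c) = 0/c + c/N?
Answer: 1501/20 ≈ 75.050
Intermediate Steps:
L(N, c) = c/N (L(N, c) = 0 + c/N = c/N)
U(p) = 4*p*(1 + p) (U(p) = 2*((p + p)*(p + p/p)) = 2*((2*p)*(p + 1)) = 2*((2*p)*(1 + p)) = 2*(2*p*(1 + p)) = 4*p*(1 + p))
(L(-8, 8) + U(4))*(1/(-20) + 67/67) = (8/(-8) + 4*4*(1 + 4))*(1/(-20) + 67/67) = (8*(-1/8) + 4*4*5)*(1*(-1/20) + 67*(1/67)) = (-1 + 80)*(-1/20 + 1) = 79*(19/20) = 1501/20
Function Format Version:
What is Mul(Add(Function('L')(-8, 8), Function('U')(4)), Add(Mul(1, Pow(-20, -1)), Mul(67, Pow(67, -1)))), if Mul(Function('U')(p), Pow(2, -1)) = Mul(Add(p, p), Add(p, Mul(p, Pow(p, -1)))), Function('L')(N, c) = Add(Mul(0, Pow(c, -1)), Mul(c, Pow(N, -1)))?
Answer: Rational(1501, 20) ≈ 75.050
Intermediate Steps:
Function('L')(N, c) = Mul(c, Pow(N, -1)) (Function('L')(N, c) = Add(0, Mul(c, Pow(N, -1))) = Mul(c, Pow(N, -1)))
Function('U')(p) = Mul(4, p, Add(1, p)) (Function('U')(p) = Mul(2, Mul(Add(p, p), Add(p, Mul(p, Pow(p, -1))))) = Mul(2, Mul(Mul(2, p), Add(p, 1))) = Mul(2, Mul(Mul(2, p), Add(1, p))) = Mul(2, Mul(2, p, Add(1, p))) = Mul(4, p, Add(1, p)))
Mul(Add(Function('L')(-8, 8), Function('U')(4)), Add(Mul(1, Pow(-20, -1)), Mul(67, Pow(67, -1)))) = Mul(Add(Mul(8, Pow(-8, -1)), Mul(4, 4, Add(1, 4))), Add(Mul(1, Pow(-20, -1)), Mul(67, Pow(67, -1)))) = Mul(Add(Mul(8, Rational(-1, 8)), Mul(4, 4, 5)), Add(Mul(1, Rational(-1, 20)), Mul(67, Rational(1, 67)))) = Mul(Add(-1, 80), Add(Rational(-1, 20), 1)) = Mul(79, Rational(19, 20)) = Rational(1501, 20)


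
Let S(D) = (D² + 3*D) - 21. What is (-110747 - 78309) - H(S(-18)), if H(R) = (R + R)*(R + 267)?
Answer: -446024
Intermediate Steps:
S(D) = -21 + D² + 3*D
H(R) = 2*R*(267 + R) (H(R) = (2*R)*(267 + R) = 2*R*(267 + R))
(-110747 - 78309) - H(S(-18)) = (-110747 - 78309) - 2*(-21 + (-18)² + 3*(-18))*(267 + (-21 + (-18)² + 3*(-18))) = -189056 - 2*(-21 + 324 - 54)*(267 + (-21 + 324 - 54)) = -189056 - 2*249*(267 + 249) = -189056 - 2*249*516 = -189056 - 1*256968 = -189056 - 256968 = -446024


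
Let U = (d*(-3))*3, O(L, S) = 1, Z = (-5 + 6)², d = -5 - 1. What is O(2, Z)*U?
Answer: 54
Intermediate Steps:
d = -6
Z = 1 (Z = 1² = 1)
U = 54 (U = -6*(-3)*3 = 18*3 = 54)
O(2, Z)*U = 1*54 = 54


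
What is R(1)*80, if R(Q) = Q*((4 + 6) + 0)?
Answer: 800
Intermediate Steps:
R(Q) = 10*Q (R(Q) = Q*(10 + 0) = Q*10 = 10*Q)
R(1)*80 = (10*1)*80 = 10*80 = 800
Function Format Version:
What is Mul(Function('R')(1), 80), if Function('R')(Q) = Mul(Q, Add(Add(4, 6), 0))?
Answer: 800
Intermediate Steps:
Function('R')(Q) = Mul(10, Q) (Function('R')(Q) = Mul(Q, Add(10, 0)) = Mul(Q, 10) = Mul(10, Q))
Mul(Function('R')(1), 80) = Mul(Mul(10, 1), 80) = Mul(10, 80) = 800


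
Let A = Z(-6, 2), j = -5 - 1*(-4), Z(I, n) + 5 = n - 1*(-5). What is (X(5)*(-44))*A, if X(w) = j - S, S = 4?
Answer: 440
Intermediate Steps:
Z(I, n) = n (Z(I, n) = -5 + (n - 1*(-5)) = -5 + (n + 5) = -5 + (5 + n) = n)
j = -1 (j = -5 + 4 = -1)
X(w) = -5 (X(w) = -1 - 1*4 = -1 - 4 = -5)
A = 2
(X(5)*(-44))*A = -5*(-44)*2 = 220*2 = 440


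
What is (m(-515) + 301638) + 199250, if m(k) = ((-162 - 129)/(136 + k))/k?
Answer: 97765823989/195185 ≈ 5.0089e+5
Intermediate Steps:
m(k) = -291/(k*(136 + k)) (m(k) = (-291/(136 + k))/k = -291/(k*(136 + k)))
(m(-515) + 301638) + 199250 = (-291/(-515*(136 - 515)) + 301638) + 199250 = (-291*(-1/515)/(-379) + 301638) + 199250 = (-291*(-1/515)*(-1/379) + 301638) + 199250 = (-291/195185 + 301638) + 199250 = 58875212739/195185 + 199250 = 97765823989/195185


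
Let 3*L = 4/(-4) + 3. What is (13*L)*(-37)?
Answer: -962/3 ≈ -320.67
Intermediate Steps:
L = ⅔ (L = (4/(-4) + 3)/3 = (4*(-¼) + 3)/3 = (-1 + 3)/3 = (⅓)*2 = ⅔ ≈ 0.66667)
(13*L)*(-37) = (13*(⅔))*(-37) = (26/3)*(-37) = -962/3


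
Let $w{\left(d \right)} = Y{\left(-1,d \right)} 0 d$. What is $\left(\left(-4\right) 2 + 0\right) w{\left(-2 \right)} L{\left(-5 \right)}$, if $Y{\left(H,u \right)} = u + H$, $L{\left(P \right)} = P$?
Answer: $0$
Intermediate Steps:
$Y{\left(H,u \right)} = H + u$
$w{\left(d \right)} = 0$ ($w{\left(d \right)} = \left(-1 + d\right) 0 d = 0 d = 0$)
$\left(\left(-4\right) 2 + 0\right) w{\left(-2 \right)} L{\left(-5 \right)} = \left(\left(-4\right) 2 + 0\right) 0 \left(-5\right) = \left(-8 + 0\right) 0 \left(-5\right) = \left(-8\right) 0 \left(-5\right) = 0 \left(-5\right) = 0$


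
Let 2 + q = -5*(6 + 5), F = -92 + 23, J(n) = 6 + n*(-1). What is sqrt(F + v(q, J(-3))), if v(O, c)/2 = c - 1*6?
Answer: 3*I*sqrt(7) ≈ 7.9373*I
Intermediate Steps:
J(n) = 6 - n
F = -69
q = -57 (q = -2 - 5*(6 + 5) = -2 - 5*11 = -2 - 55 = -57)
v(O, c) = -12 + 2*c (v(O, c) = 2*(c - 1*6) = 2*(c - 6) = 2*(-6 + c) = -12 + 2*c)
sqrt(F + v(q, J(-3))) = sqrt(-69 + (-12 + 2*(6 - 1*(-3)))) = sqrt(-69 + (-12 + 2*(6 + 3))) = sqrt(-69 + (-12 + 2*9)) = sqrt(-69 + (-12 + 18)) = sqrt(-69 + 6) = sqrt(-63) = 3*I*sqrt(7)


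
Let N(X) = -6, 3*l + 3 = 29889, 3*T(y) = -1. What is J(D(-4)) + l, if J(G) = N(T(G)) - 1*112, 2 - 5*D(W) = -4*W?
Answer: 9844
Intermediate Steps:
D(W) = 2/5 + 4*W/5 (D(W) = 2/5 - (-4)*W/5 = 2/5 + 4*W/5)
T(y) = -1/3 (T(y) = (1/3)*(-1) = -1/3)
l = 9962 (l = -1 + (1/3)*29889 = -1 + 9963 = 9962)
J(G) = -118 (J(G) = -6 - 1*112 = -6 - 112 = -118)
J(D(-4)) + l = -118 + 9962 = 9844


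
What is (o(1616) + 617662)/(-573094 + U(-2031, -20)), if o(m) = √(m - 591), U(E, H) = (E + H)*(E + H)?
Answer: 617662/3633507 + 5*√41/3633507 ≈ 0.17000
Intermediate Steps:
U(E, H) = (E + H)²
o(m) = √(-591 + m)
(o(1616) + 617662)/(-573094 + U(-2031, -20)) = (√(-591 + 1616) + 617662)/(-573094 + (-2031 - 20)²) = (√1025 + 617662)/(-573094 + (-2051)²) = (5*√41 + 617662)/(-573094 + 4206601) = (617662 + 5*√41)/3633507 = (617662 + 5*√41)*(1/3633507) = 617662/3633507 + 5*√41/3633507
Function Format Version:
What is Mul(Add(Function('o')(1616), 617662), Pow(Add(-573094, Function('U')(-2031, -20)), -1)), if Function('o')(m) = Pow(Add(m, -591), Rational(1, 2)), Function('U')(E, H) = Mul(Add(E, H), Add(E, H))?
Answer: Add(Rational(617662, 3633507), Mul(Rational(5, 3633507), Pow(41, Rational(1, 2)))) ≈ 0.17000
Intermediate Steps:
Function('U')(E, H) = Pow(Add(E, H), 2)
Function('o')(m) = Pow(Add(-591, m), Rational(1, 2))
Mul(Add(Function('o')(1616), 617662), Pow(Add(-573094, Function('U')(-2031, -20)), -1)) = Mul(Add(Pow(Add(-591, 1616), Rational(1, 2)), 617662), Pow(Add(-573094, Pow(Add(-2031, -20), 2)), -1)) = Mul(Add(Pow(1025, Rational(1, 2)), 617662), Pow(Add(-573094, Pow(-2051, 2)), -1)) = Mul(Add(Mul(5, Pow(41, Rational(1, 2))), 617662), Pow(Add(-573094, 4206601), -1)) = Mul(Add(617662, Mul(5, Pow(41, Rational(1, 2)))), Pow(3633507, -1)) = Mul(Add(617662, Mul(5, Pow(41, Rational(1, 2)))), Rational(1, 3633507)) = Add(Rational(617662, 3633507), Mul(Rational(5, 3633507), Pow(41, Rational(1, 2))))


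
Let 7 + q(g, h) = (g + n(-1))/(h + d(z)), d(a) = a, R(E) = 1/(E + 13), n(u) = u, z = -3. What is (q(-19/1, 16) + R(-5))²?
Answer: 765625/10816 ≈ 70.786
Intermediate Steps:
R(E) = 1/(13 + E)
q(g, h) = -7 + (-1 + g)/(-3 + h) (q(g, h) = -7 + (g - 1)/(h - 3) = -7 + (-1 + g)/(-3 + h))
(q(-19/1, 16) + R(-5))² = ((20 - 19/1 - 7*16)/(-3 + 16) + 1/(13 - 5))² = ((20 - 19*1 - 112)/13 + 1/8)² = ((20 - 19 - 112)/13 + ⅛)² = ((1/13)*(-111) + ⅛)² = (-111/13 + ⅛)² = (-875/104)² = 765625/10816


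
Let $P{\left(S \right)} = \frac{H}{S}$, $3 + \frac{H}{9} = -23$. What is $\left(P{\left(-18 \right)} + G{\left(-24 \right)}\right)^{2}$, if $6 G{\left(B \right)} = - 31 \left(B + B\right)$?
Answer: $68121$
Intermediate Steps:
$H = -234$ ($H = -27 + 9 \left(-23\right) = -27 - 207 = -234$)
$P{\left(S \right)} = - \frac{234}{S}$
$G{\left(B \right)} = - \frac{31 B}{3}$ ($G{\left(B \right)} = \frac{\left(-31\right) \left(B + B\right)}{6} = \frac{\left(-31\right) 2 B}{6} = \frac{\left(-62\right) B}{6} = - \frac{31 B}{3}$)
$\left(P{\left(-18 \right)} + G{\left(-24 \right)}\right)^{2} = \left(- \frac{234}{-18} - -248\right)^{2} = \left(\left(-234\right) \left(- \frac{1}{18}\right) + 248\right)^{2} = \left(13 + 248\right)^{2} = 261^{2} = 68121$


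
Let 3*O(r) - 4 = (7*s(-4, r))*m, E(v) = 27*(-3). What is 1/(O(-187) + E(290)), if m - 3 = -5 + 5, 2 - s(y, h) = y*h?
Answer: -3/15905 ≈ -0.00018862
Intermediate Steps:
s(y, h) = 2 - h*y (s(y, h) = 2 - y*h = 2 - h*y)
m = 3 (m = 3 + (-5 + 5) = 3 + 0 = 3)
E(v) = -81
O(r) = 46/3 + 28*r (O(r) = 4/3 + ((7*(2 - 1*r*(-4)))*3)/3 = 4/3 + ((7*(2 + 4*r))*3)/3 = 4/3 + ((14 + 28*r)*3)/3 = 4/3 + (42 + 84*r)/3 = 4/3 + (14 + 28*r) = 46/3 + 28*r)
1/(O(-187) + E(290)) = 1/((46/3 + 28*(-187)) - 81) = 1/((46/3 - 5236) - 81) = 1/(-15662/3 - 81) = 1/(-15905/3) = -3/15905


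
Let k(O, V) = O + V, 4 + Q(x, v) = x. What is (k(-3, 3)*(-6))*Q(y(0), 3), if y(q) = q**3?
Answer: 0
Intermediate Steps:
Q(x, v) = -4 + x
(k(-3, 3)*(-6))*Q(y(0), 3) = ((-3 + 3)*(-6))*(-4 + 0**3) = (0*(-6))*(-4 + 0) = 0*(-4) = 0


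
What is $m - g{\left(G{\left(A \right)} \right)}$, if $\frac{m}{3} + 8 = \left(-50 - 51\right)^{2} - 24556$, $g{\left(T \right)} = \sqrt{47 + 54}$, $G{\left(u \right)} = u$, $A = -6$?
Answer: $-43089 - \sqrt{101} \approx -43099.0$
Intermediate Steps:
$g{\left(T \right)} = \sqrt{101}$
$m = -43089$ ($m = -24 + 3 \left(\left(-50 - 51\right)^{2} - 24556\right) = -24 + 3 \left(\left(-101\right)^{2} - 24556\right) = -24 + 3 \left(10201 - 24556\right) = -24 + 3 \left(-14355\right) = -24 - 43065 = -43089$)
$m - g{\left(G{\left(A \right)} \right)} = -43089 - \sqrt{101}$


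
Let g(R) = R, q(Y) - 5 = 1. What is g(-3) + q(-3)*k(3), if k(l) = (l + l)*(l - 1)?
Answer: 69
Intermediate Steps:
k(l) = 2*l*(-1 + l) (k(l) = (2*l)*(-1 + l) = 2*l*(-1 + l))
q(Y) = 6 (q(Y) = 5 + 1 = 6)
g(-3) + q(-3)*k(3) = -3 + 6*(2*3*(-1 + 3)) = -3 + 6*(2*3*2) = -3 + 6*12 = -3 + 72 = 69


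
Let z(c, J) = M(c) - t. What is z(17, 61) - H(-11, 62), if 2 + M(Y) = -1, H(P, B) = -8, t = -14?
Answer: 19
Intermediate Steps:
M(Y) = -3 (M(Y) = -2 - 1 = -3)
z(c, J) = 11 (z(c, J) = -3 - 1*(-14) = -3 + 14 = 11)
z(17, 61) - H(-11, 62) = 11 - 1*(-8) = 11 + 8 = 19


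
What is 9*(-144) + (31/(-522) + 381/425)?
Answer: -287331893/221850 ≈ -1295.2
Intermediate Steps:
9*(-144) + (31/(-522) + 381/425) = -1296 + (31*(-1/522) + 381*(1/425)) = -1296 + (-31/522 + 381/425) = -1296 + 185707/221850 = -287331893/221850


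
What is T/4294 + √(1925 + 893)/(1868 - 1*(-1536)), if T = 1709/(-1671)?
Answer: -1709/7175274 + √2818/3404 ≈ 0.015357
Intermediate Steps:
T = -1709/1671 (T = 1709*(-1/1671) = -1709/1671 ≈ -1.0227)
T/4294 + √(1925 + 893)/(1868 - 1*(-1536)) = -1709/1671/4294 + √(1925 + 893)/(1868 - 1*(-1536)) = -1709/1671*1/4294 + √2818/(1868 + 1536) = -1709/7175274 + √2818/3404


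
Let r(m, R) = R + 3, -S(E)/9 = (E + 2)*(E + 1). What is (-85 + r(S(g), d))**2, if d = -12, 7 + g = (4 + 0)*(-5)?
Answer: 8836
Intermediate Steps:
g = -27 (g = -7 + (4 + 0)*(-5) = -7 + 4*(-5) = -7 - 20 = -27)
S(E) = -9*(1 + E)*(2 + E) (S(E) = -9*(E + 2)*(E + 1) = -9*(2 + E)*(1 + E) = -9*(1 + E)*(2 + E))
r(m, R) = 3 + R
(-85 + r(S(g), d))**2 = (-85 + (3 - 12))**2 = (-85 - 9)**2 = (-94)**2 = 8836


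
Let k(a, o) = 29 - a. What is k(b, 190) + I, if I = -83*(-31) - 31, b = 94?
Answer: 2477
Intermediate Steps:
I = 2542 (I = 2573 - 31 = 2542)
k(b, 190) + I = (29 - 1*94) + 2542 = (29 - 94) + 2542 = -65 + 2542 = 2477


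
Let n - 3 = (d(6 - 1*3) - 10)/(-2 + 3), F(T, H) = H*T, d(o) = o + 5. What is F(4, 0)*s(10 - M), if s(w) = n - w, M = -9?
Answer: 0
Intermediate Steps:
d(o) = 5 + o
n = 1 (n = 3 + ((5 + (6 - 1*3)) - 10)/(-2 + 3) = 3 + ((5 + (6 - 3)) - 10)/1 = 3 + ((5 + 3) - 10)*1 = 3 + (8 - 10)*1 = 3 - 2*1 = 3 - 2 = 1)
s(w) = 1 - w
F(4, 0)*s(10 - M) = (0*4)*(1 - (10 - 1*(-9))) = 0*(1 - (10 + 9)) = 0*(1 - 1*19) = 0*(1 - 19) = 0*(-18) = 0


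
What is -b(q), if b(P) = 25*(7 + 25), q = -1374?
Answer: -800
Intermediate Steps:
b(P) = 800 (b(P) = 25*32 = 800)
-b(q) = -1*800 = -800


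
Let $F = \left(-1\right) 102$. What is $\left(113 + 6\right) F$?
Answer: $-12138$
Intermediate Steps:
$F = -102$
$\left(113 + 6\right) F = \left(113 + 6\right) \left(-102\right) = 119 \left(-102\right) = -12138$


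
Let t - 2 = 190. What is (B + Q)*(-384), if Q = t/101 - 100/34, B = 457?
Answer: -300627072/1717 ≈ -1.7509e+5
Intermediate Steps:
t = 192 (t = 2 + 190 = 192)
Q = -1786/1717 (Q = 192/101 - 100/34 = 192*(1/101) - 100*1/34 = 192/101 - 50/17 = -1786/1717 ≈ -1.0402)
(B + Q)*(-384) = (457 - 1786/1717)*(-384) = (782883/1717)*(-384) = -300627072/1717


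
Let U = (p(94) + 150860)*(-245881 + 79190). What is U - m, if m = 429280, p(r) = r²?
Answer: -26620315216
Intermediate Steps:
U = -26619885936 (U = (94² + 150860)*(-245881 + 79190) = (8836 + 150860)*(-166691) = 159696*(-166691) = -26619885936)
U - m = -26619885936 - 1*429280 = -26619885936 - 429280 = -26620315216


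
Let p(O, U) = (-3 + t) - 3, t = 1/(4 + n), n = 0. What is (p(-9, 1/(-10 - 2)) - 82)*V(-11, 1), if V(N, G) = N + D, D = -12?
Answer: 8073/4 ≈ 2018.3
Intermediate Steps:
t = 1/4 (t = 1/(4 + 0) = 1/4 ≈ 0.25000)
V(N, G) = -12 + N (V(N, G) = N - 12 = -12 + N)
p(O, U) = -23/4 (p(O, U) = (-3 + 1/4) - 3 = -11/4 - 3 = -23/4)
(p(-9, 1/(-10 - 2)) - 82)*V(-11, 1) = (-23/4 - 82)*(-12 - 11) = -351/4*(-23) = 8073/4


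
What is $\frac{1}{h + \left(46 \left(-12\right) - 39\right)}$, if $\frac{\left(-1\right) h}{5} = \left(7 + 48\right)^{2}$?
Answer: $- \frac{1}{15716} \approx -6.3629 \cdot 10^{-5}$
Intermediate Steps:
$h = -15125$ ($h = - 5 \left(7 + 48\right)^{2} = - 5 \cdot 55^{2} = \left(-5\right) 3025 = -15125$)
$\frac{1}{h + \left(46 \left(-12\right) - 39\right)} = \frac{1}{-15125 + \left(46 \left(-12\right) - 39\right)} = \frac{1}{-15125 - 591} = \frac{1}{-15716} = - \frac{1}{15716}$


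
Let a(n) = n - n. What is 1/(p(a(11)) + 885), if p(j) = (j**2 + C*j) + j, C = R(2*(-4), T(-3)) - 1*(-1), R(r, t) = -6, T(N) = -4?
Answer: 1/885 ≈ 0.0011299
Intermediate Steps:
a(n) = 0
C = -5 (C = -6 - 1*(-1) = -6 + 1 = -5)
p(j) = j**2 - 4*j (p(j) = (j**2 - 5*j) + j = j**2 - 4*j)
1/(p(a(11)) + 885) = 1/(0*(-4 + 0) + 885) = 1/(0*(-4) + 885) = 1/(0 + 885) = 1/885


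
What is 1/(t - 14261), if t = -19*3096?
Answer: -1/73085 ≈ -1.3683e-5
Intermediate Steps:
t = -58824
1/(t - 14261) = 1/(-58824 - 14261) = 1/(-73085) = -1/73085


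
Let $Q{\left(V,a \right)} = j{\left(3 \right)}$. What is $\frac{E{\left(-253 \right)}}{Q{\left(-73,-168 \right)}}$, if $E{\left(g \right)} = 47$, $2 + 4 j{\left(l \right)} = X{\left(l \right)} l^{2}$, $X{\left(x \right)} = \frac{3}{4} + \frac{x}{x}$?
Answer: $\frac{752}{55} \approx 13.673$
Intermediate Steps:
$X{\left(x \right)} = \frac{7}{4}$ ($X{\left(x \right)} = 3 \cdot \frac{1}{4} + 1 = \frac{3}{4} + 1 = \frac{7}{4}$)
$j{\left(l \right)} = - \frac{1}{2} + \frac{7 l^{2}}{16}$ ($j{\left(l \right)} = - \frac{1}{2} + \frac{\frac{7}{4} l^{2}}{4} = - \frac{1}{2} + \frac{7 l^{2}}{16}$)
$Q{\left(V,a \right)} = \frac{55}{16}$ ($Q{\left(V,a \right)} = - \frac{1}{2} + \frac{7 \cdot 3^{2}}{16} = - \frac{1}{2} + \frac{7}{16} \cdot 9 = - \frac{1}{2} + \frac{63}{16} = \frac{55}{16}$)
$\frac{E{\left(-253 \right)}}{Q{\left(-73,-168 \right)}} = \frac{47}{\frac{55}{16}} = 47 \cdot \frac{16}{55} = \frac{752}{55}$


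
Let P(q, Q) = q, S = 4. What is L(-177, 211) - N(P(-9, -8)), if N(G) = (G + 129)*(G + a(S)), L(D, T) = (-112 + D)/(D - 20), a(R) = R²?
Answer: -165191/197 ≈ -838.53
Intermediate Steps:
L(D, T) = (-112 + D)/(-20 + D)
N(G) = (16 + G)*(129 + G) (N(G) = (G + 129)*(G + 4²) = (129 + G)*(G + 16) = (129 + G)*(16 + G) = (16 + G)*(129 + G))
L(-177, 211) - N(P(-9, -8)) = (-112 - 177)/(-20 - 177) - (2064 + (-9)² + 145*(-9)) = -289/(-197) - (2064 + 81 - 1305) = -1/197*(-289) - 1*840 = 289/197 - 840 = -165191/197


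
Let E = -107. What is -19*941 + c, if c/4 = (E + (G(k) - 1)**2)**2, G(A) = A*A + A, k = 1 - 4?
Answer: 9017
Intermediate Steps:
k = -3
G(A) = A + A**2 (G(A) = A**2 + A = A + A**2)
c = 26896 (c = 4*(-107 + (-3*(1 - 3) - 1)**2)**2 = 4*(-107 + (-3*(-2) - 1)**2)**2 = 4*(-107 + (6 - 1)**2)**2 = 4*(-107 + 5**2)**2 = 4*(-107 + 25)**2 = 4*(-82)**2 = 4*6724 = 26896)
-19*941 + c = -19*941 + 26896 = -17879 + 26896 = 9017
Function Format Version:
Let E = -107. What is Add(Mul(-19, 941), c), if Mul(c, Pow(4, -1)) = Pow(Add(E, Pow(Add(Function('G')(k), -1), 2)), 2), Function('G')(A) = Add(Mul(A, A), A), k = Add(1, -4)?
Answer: 9017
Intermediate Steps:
k = -3
Function('G')(A) = Add(A, Pow(A, 2)) (Function('G')(A) = Add(Pow(A, 2), A) = Add(A, Pow(A, 2)))
c = 26896 (c = Mul(4, Pow(Add(-107, Pow(Add(Mul(-3, Add(1, -3)), -1), 2)), 2)) = Mul(4, Pow(Add(-107, Pow(Add(Mul(-3, -2), -1), 2)), 2)) = Mul(4, Pow(Add(-107, Pow(Add(6, -1), 2)), 2)) = Mul(4, Pow(Add(-107, Pow(5, 2)), 2)) = Mul(4, Pow(Add(-107, 25), 2)) = Mul(4, Pow(-82, 2)) = Mul(4, 6724) = 26896)
Add(Mul(-19, 941), c) = Add(Mul(-19, 941), 26896) = Add(-17879, 26896) = 9017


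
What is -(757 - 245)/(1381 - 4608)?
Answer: 512/3227 ≈ 0.15866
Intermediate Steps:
-(757 - 245)/(1381 - 4608) = -512/(-3227) = -512*(-1)/3227 = -1*(-512/3227) = 512/3227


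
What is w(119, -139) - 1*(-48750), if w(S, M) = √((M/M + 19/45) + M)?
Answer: 48750 + I*√30955/15 ≈ 48750.0 + 11.729*I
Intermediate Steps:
w(S, M) = √(64/45 + M) (w(S, M) = √((1 + 19*(1/45)) + M) = √((1 + 19/45) + M) = √(64/45 + M))
w(119, -139) - 1*(-48750) = √(320 + 225*(-139))/15 - 1*(-48750) = √(320 - 31275)/15 + 48750 = √(-30955)/15 + 48750 = (I*√30955)/15 + 48750 = I*√30955/15 + 48750 = 48750 + I*√30955/15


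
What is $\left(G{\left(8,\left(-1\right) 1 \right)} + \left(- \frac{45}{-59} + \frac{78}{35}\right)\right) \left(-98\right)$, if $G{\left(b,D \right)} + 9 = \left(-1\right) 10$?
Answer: $\frac{462812}{295} \approx 1568.9$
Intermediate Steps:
$G{\left(b,D \right)} = -19$ ($G{\left(b,D \right)} = -9 - 10 = -19$)
$\left(G{\left(8,\left(-1\right) 1 \right)} + \left(- \frac{45}{-59} + \frac{78}{35}\right)\right) \left(-98\right) = \left(-19 + \left(- \frac{45}{-59} + \frac{78}{35}\right)\right) \left(-98\right) = \left(-19 + \left(\left(-45\right) \left(- \frac{1}{59}\right) + 78 \cdot \frac{1}{35}\right)\right) \left(-98\right) = \left(-19 + \left(\frac{45}{59} + \frac{78}{35}\right)\right) \left(-98\right) = \left(-19 + \frac{6177}{2065}\right) \left(-98\right) = \left(- \frac{33058}{2065}\right) \left(-98\right) = \frac{462812}{295}$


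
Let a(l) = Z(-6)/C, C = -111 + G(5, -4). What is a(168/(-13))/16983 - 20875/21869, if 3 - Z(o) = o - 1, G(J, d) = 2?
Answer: -38642912315/40482733743 ≈ -0.95455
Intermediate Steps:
Z(o) = 4 - o (Z(o) = 3 - (o - 1) = 3 - (-1 + o) = 3 + (1 - o) = 4 - o)
C = -109 (C = -111 + 2 = -109)
a(l) = -10/109 (a(l) = (4 - 1*(-6))/(-109) = (4 + 6)*(-1/109) = 10*(-1/109) = -10/109)
a(168/(-13))/16983 - 20875/21869 = -10/109/16983 - 20875/21869 = -10/109*1/16983 - 20875*1/21869 = -10/1851147 - 20875/21869 = -38642912315/40482733743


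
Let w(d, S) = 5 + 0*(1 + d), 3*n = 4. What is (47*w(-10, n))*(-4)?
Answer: -940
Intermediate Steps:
n = 4/3 (n = (⅓)*4 = 4/3 ≈ 1.3333)
w(d, S) = 5 (w(d, S) = 5 + 0 = 5)
(47*w(-10, n))*(-4) = (47*5)*(-4) = 235*(-4) = -940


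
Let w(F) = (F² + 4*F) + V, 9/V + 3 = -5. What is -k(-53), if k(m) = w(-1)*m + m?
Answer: -1325/8 ≈ -165.63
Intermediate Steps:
V = -9/8 (V = 9/(-3 - 5) = 9/(-8) = 9*(-⅛) = -9/8 ≈ -1.1250)
w(F) = -9/8 + F² + 4*F (w(F) = (F² + 4*F) - 9/8 = -9/8 + F² + 4*F)
k(m) = -25*m/8 (k(m) = (-9/8 + (-1)² + 4*(-1))*m + m = (-9/8 + 1 - 4)*m + m = -33*m/8 + m = -25*m/8)
-k(-53) = -(-25)*(-53)/8 = -1*1325/8 = -1325/8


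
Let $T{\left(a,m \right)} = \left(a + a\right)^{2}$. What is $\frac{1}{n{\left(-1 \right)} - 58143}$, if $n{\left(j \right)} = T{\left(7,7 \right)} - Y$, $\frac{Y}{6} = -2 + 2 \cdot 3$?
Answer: $- \frac{1}{57971} \approx -1.725 \cdot 10^{-5}$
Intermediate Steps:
$Y = 24$ ($Y = 6 \left(-2 + 2 \cdot 3\right) = 6 \left(-2 + 6\right) = 6 \cdot 4 = 24$)
$T{\left(a,m \right)} = 4 a^{2}$ ($T{\left(a,m \right)} = \left(2 a\right)^{2} = 4 a^{2}$)
$n{\left(j \right)} = 172$ ($n{\left(j \right)} = 4 \cdot 7^{2} - 24 = 4 \cdot 49 - 24 = 196 - 24 = 172$)
$\frac{1}{n{\left(-1 \right)} - 58143} = \frac{1}{172 - 58143} = \frac{1}{-57971} = - \frac{1}{57971}$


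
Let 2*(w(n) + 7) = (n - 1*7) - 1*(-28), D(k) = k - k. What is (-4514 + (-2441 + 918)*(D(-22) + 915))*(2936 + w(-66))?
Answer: -8126916967/2 ≈ -4.0635e+9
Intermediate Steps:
D(k) = 0
w(n) = 7/2 + n/2 (w(n) = -7 + ((n - 1*7) - 1*(-28))/2 = -7 + ((n - 7) + 28)/2 = -7 + ((-7 + n) + 28)/2 = -7 + (21 + n)/2 = -7 + (21/2 + n/2) = 7/2 + n/2)
(-4514 + (-2441 + 918)*(D(-22) + 915))*(2936 + w(-66)) = (-4514 + (-2441 + 918)*(0 + 915))*(2936 + (7/2 + (1/2)*(-66))) = (-4514 - 1523*915)*(2936 + (7/2 - 33)) = (-4514 - 1393545)*(2936 - 59/2) = -1398059*5813/2 = -8126916967/2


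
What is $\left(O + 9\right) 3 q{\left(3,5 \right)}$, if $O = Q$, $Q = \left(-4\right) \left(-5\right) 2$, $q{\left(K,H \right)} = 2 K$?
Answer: $882$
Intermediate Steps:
$Q = 40$ ($Q = 20 \cdot 2 = 40$)
$O = 40$
$\left(O + 9\right) 3 q{\left(3,5 \right)} = \left(40 + 9\right) 3 \cdot 2 \cdot 3 = 49 \cdot 3 \cdot 6 = 147 \cdot 6 = 882$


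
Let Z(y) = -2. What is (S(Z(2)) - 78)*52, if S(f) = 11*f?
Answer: -5200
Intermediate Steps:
(S(Z(2)) - 78)*52 = (11*(-2) - 78)*52 = (-22 - 78)*52 = -100*52 = -5200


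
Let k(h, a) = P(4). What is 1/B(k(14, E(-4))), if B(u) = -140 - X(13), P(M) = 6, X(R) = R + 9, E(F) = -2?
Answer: -1/162 ≈ -0.0061728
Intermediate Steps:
X(R) = 9 + R
k(h, a) = 6
B(u) = -162 (B(u) = -140 - (9 + 13) = -140 - 1*22 = -140 - 22 = -162)
1/B(k(14, E(-4))) = 1/(-162) = -1/162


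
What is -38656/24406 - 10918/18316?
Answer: -243622001/111755074 ≈ -2.1800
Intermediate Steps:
-38656/24406 - 10918/18316 = -38656*1/24406 - 10918*1/18316 = -19328/12203 - 5459/9158 = -243622001/111755074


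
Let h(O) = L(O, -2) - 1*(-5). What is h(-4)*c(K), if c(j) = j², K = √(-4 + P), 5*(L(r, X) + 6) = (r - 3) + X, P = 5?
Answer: -14/5 ≈ -2.8000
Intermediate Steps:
L(r, X) = -33/5 + X/5 + r/5 (L(r, X) = -6 + ((r - 3) + X)/5 = -6 + ((-3 + r) + X)/5 = -6 + (-3 + X + r)/5 = -6 + (-⅗ + X/5 + r/5) = -33/5 + X/5 + r/5)
K = 1 (K = √(-4 + 5) = √1 = 1)
h(O) = -2 + O/5 (h(O) = (-33/5 + (⅕)*(-2) + O/5) - 1*(-5) = (-33/5 - ⅖ + O/5) + 5 = (-7 + O/5) + 5 = -2 + O/5)
h(-4)*c(K) = (-2 + (⅕)*(-4))*1² = (-2 - ⅘)*1 = -14/5*1 = -14/5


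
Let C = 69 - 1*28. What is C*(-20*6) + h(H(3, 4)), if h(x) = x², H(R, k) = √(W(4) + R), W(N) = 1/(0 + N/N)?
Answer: -4916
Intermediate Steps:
W(N) = 1 (W(N) = 1/(0 + 1) = 1/1 = 1)
H(R, k) = √(1 + R)
C = 41 (C = 69 - 28 = 41)
C*(-20*6) + h(H(3, 4)) = 41*(-20*6) + (√(1 + 3))² = 41*(-120) + (√4)² = -4920 + 2² = -4920 + 4 = -4916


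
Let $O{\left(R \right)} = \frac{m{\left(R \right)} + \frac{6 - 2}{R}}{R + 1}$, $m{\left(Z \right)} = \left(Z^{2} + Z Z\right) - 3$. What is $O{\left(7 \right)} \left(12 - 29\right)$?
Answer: $- \frac{11373}{56} \approx -203.09$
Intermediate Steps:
$m{\left(Z \right)} = -3 + 2 Z^{2}$ ($m{\left(Z \right)} = \left(Z^{2} + Z^{2}\right) - 3 = 2 Z^{2} - 3 = -3 + 2 Z^{2}$)
$O{\left(R \right)} = \frac{-3 + 2 R^{2} + \frac{4}{R}}{1 + R}$ ($O{\left(R \right)} = \frac{\left(-3 + 2 R^{2}\right) + \frac{6 - 2}{R}}{R + 1} = \frac{\left(-3 + 2 R^{2}\right) + \frac{6 - 2}{R}}{1 + R} = \frac{\left(-3 + 2 R^{2}\right) + \frac{4}{R}}{1 + R} = \frac{-3 + 2 R^{2} + \frac{4}{R}}{1 + R}$)
$O{\left(7 \right)} \left(12 - 29\right) = \frac{4 + 7 \left(-3 + 2 \cdot 7^{2}\right)}{7 \left(1 + 7\right)} \left(12 - 29\right) = \frac{4 + 7 \left(-3 + 2 \cdot 49\right)}{7 \cdot 8} \left(-17\right) = \frac{1}{7} \cdot \frac{1}{8} \left(4 + 7 \left(-3 + 98\right)\right) \left(-17\right) = \frac{1}{7} \cdot \frac{1}{8} \left(4 + 7 \cdot 95\right) \left(-17\right) = \frac{1}{7} \cdot \frac{1}{8} \left(4 + 665\right) \left(-17\right) = \frac{1}{7} \cdot \frac{1}{8} \cdot 669 \left(-17\right) = \frac{669}{56} \left(-17\right) = - \frac{11373}{56}$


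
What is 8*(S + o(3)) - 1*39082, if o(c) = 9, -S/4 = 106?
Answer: -42402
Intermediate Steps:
S = -424 (S = -4*106 = -424)
8*(S + o(3)) - 1*39082 = 8*(-424 + 9) - 1*39082 = 8*(-415) - 39082 = -3320 - 39082 = -42402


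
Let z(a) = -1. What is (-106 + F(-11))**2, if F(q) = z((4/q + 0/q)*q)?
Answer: 11449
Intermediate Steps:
F(q) = -1
(-106 + F(-11))**2 = (-106 - 1)**2 = (-107)**2 = 11449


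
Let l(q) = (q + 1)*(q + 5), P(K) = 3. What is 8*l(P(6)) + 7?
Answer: 263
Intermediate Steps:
l(q) = (1 + q)*(5 + q)
8*l(P(6)) + 7 = 8*(5 + 3² + 6*3) + 7 = 8*(5 + 9 + 18) + 7 = 8*32 + 7 = 256 + 7 = 263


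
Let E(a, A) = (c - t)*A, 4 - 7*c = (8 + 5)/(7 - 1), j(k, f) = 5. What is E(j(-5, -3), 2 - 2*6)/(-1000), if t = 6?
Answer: -241/4200 ≈ -0.057381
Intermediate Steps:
c = 11/42 (c = 4/7 - (8 + 5)/(7*(7 - 1)) = 4/7 - 13/(7*6) = 4/7 - ⅐*13/6 = 4/7 - 13/42 = 11/42 ≈ 0.26190)
E(a, A) = -241*A/42 (E(a, A) = (11/42 - 1*6)*A = (11/42 - 6)*A = -241*A/42)
E(j(-5, -3), 2 - 2*6)/(-1000) = -241*(2 - 2*6)/42/(-1000) = -241*(2 - 12)/42*(-1/1000) = -241/42*(-10)*(-1/1000) = (1205/21)*(-1/1000) = -241/4200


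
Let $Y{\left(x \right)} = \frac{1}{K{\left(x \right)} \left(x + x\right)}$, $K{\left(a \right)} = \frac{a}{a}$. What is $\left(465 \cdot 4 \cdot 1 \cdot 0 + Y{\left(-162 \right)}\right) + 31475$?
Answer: $\frac{10197899}{324} \approx 31475.0$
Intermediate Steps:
$K{\left(a \right)} = 1$
$Y{\left(x \right)} = \frac{1}{2 x}$ ($Y{\left(x \right)} = \frac{1}{1 \left(x + x\right)} = \frac{1}{1 \cdot 2 x} = \frac{1}{2 x}$)
$\left(465 \cdot 4 \cdot 1 \cdot 0 + Y{\left(-162 \right)}\right) + 31475 = \left(465 \cdot 4 \cdot 1 \cdot 0 + \frac{1}{2 \left(-162\right)}\right) + 31475 = \left(465 \cdot 4 \cdot 0 + \frac{1}{2} \left(- \frac{1}{162}\right)\right) + 31475 = \left(465 \cdot 0 - \frac{1}{324}\right) + 31475 = \left(0 - \frac{1}{324}\right) + 31475 = - \frac{1}{324} + 31475 = \frac{10197899}{324}$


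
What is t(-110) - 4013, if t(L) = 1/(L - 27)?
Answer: -549782/137 ≈ -4013.0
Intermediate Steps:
t(L) = 1/(-27 + L)
t(-110) - 4013 = 1/(-27 - 110) - 4013 = 1/(-137) - 4013 = -1/137 - 4013 = -549782/137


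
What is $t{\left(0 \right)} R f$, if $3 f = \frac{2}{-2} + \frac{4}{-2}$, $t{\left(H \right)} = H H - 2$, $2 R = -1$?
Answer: $-1$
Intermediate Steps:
$R = - \frac{1}{2}$ ($R = \frac{1}{2} \left(-1\right) = - \frac{1}{2} \approx -0.5$)
$t{\left(H \right)} = -2 + H^{2}$ ($t{\left(H \right)} = H^{2} - 2 = -2 + H^{2}$)
$f = -1$ ($f = \frac{\frac{2}{-2} + \frac{4}{-2}}{3} = \frac{2 \left(- \frac{1}{2}\right) + 4 \left(- \frac{1}{2}\right)}{3} = \frac{-1 - 2}{3} = \frac{1}{3} \left(-3\right) = -1$)
$t{\left(0 \right)} R f = \left(-2 + 0^{2}\right) \left(- \frac{1}{2}\right) \left(-1\right) = \left(-2 + 0\right) \left(- \frac{1}{2}\right) \left(-1\right) = \left(-2\right) \left(- \frac{1}{2}\right) \left(-1\right) = 1 \left(-1\right) = -1$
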